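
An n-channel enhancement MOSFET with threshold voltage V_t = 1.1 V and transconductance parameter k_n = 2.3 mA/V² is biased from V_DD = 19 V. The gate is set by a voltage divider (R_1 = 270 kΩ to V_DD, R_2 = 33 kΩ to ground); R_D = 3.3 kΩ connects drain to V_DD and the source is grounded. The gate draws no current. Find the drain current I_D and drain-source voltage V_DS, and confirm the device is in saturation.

I_D ≈ 1.1 mA, V_DS ≈ 15 V

V_G = V_DD·R_2/(R_1+R_2) = 19×33/303 = 2.07 V. With the source grounded, V_GS = V_G = 2.07 V.
Assume saturation: I_D = (k_n/2)(V_GS − V_t)² = (2.3/2)×(2.07 − 1.1)² = 1.15×0.969² = 1.08 mA.
V_DS = V_DD − I_D·R_D = 19 − 1.08×3.3 = 15.4 V.
Saturation requires V_DS ≥ V_GS − V_t = 0.969 V; 15.4 ≥ 0.969 ✓.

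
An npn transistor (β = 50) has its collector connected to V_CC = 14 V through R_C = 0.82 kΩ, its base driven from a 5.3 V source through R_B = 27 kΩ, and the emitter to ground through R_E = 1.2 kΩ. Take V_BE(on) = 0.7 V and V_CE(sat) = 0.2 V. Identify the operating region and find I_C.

active; I_C ≈ 2.6 mA

Assume active. Base-emitter loop: I_B = (V_BB − V_BE)/(R_B + (β+1)R_E) = (5.3 − 0.7)/(27 + 51×1.2) = 0.0522 mA.
I_C = β·I_B = 50×0.0522 = 2.61 mA.
V_CE = V_CC − I_C·R_C − I_E·R_E = 14 − 2.61×0.82 − 2.66×1.2 = 8.67 V > V_CE(sat), so the active-region assumption holds.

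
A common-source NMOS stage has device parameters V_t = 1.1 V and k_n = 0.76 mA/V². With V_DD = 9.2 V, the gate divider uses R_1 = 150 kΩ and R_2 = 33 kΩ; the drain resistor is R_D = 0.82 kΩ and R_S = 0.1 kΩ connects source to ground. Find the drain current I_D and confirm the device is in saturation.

V_G = V_DD·R_2/(R_1+R_2) = 9.2×33/183 = 1.66 V.
Assume saturation: I_D = (k_n/2)(V_GS − V_t)² with V_GS = V_G − I_D·R_S = 1.66 − 0.1·I_D.
Substituting gives 0.0038·I_D² − 1.04·I_D + 0.119 = 0, with roots I_D = 0.114 or 274 mA.
The root I_D = 274 mA gives V_GS = -25.8 V ≤ V_t, so take I_D = 0.114 mA.
Then V_GS = 1.65 V and V_DS = V_DD − I_D(R_D+R_S) = 9.2 − 0.114×0.92 = 9.1 V.
Saturation requires V_DS ≥ V_GS − V_t = 0.548 V; 9.1 ≥ 0.548 ✓.

I_D ≈ 0.11 mA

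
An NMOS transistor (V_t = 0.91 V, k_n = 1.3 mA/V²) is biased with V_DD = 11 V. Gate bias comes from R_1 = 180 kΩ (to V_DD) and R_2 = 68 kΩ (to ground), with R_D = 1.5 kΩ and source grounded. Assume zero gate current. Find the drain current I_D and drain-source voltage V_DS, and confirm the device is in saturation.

V_G = V_DD·R_2/(R_1+R_2) = 11×68/248 = 3.02 V. With the source grounded, V_GS = V_G = 3.02 V.
Assume saturation: I_D = (k_n/2)(V_GS − V_t)² = (1.3/2)×(3.02 − 0.91)² = 0.65×2.11² = 2.88 mA.
V_DS = V_DD − I_D·R_D = 11 − 2.88×1.5 = 6.68 V.
Saturation requires V_DS ≥ V_GS − V_t = 2.11 V; 6.68 ≥ 2.11 ✓.

I_D ≈ 2.9 mA, V_DS ≈ 6.7 V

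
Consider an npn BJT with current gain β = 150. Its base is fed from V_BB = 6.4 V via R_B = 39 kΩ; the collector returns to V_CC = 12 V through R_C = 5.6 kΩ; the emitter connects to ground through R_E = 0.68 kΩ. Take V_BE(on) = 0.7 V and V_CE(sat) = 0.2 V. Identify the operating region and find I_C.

saturation; I_C ≈ 1.9 mA

Assume active: I_B = (6.4 − 0.7)/(39 + 151×0.68) = 0.0402 mA, I_C = β·I_B = 6.03 mA.
Then V_CE = 12 − 6.03×5.6 − 6.07×0.68 = -25.9 V < 0.2 V — the active assumption fails.
Re-solve with V_CE = 0.2 V. KCL at the emitter: V_E/R_E = (V_BB−0.7−V_E)/R_B + (V_CC−0.2−V_E)/R_C, giving V_E = 1.35 V.
I_C = (V_CC − 0.2 − V_E)/R_C = (11.8 − 1.35)/5.6 = 1.87 mA.
Check: I_B = (5.7 − 1.35)/39 = 0.112 mA, and β·I_B = 16.7 mA > I_C, confirming saturation.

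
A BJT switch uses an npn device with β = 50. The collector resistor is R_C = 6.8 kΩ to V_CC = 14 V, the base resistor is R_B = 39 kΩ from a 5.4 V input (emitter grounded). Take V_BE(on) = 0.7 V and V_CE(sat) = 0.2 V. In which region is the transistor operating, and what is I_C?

saturation; I_C ≈ 2 mA

Assume active: I_B = (5.4 − 0.7)/39 = 0.121 mA, giving I_C = β·I_B = 6.03 mA.
But then V_CE = 14 − 6.03×6.8 = -27 V < V_CE(sat) = 0.2 V — impossible in the active region.
So the transistor is saturated. With V_CE = 0.2 V, I_C = (V_CC − 0.2)/R_C = 13.8/6.8 = 2.03 mA.
Check: β·I_B = 6.03 mA > I_C = 2.03 mA, confirming saturation.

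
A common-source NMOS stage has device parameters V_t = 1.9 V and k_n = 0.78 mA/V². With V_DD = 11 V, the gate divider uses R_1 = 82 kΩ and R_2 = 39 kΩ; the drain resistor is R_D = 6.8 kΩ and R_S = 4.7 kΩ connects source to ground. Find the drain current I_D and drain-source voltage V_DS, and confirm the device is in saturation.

V_G = V_DD·R_2/(R_1+R_2) = 11×39/121 = 3.55 V.
Assume saturation: I_D = (k_n/2)(V_GS − V_t)² with V_GS = V_G − I_D·R_S = 3.55 − 4.7·I_D.
Substituting gives 8.62·I_D² − 7.03·I_D + 1.06 = 0, with roots I_D = 0.198 or 0.618 mA.
The root I_D = 0.618 mA gives V_GS = 0.641 V ≤ V_t, so take I_D = 0.198 mA.
Then V_GS = 2.61 V and V_DS = V_DD − I_D(R_D+R_S) = 11 − 0.198×11.5 = 8.72 V.
Saturation requires V_DS ≥ V_GS − V_t = 0.713 V; 8.72 ≥ 0.713 ✓.

I_D ≈ 0.2 mA, V_DS ≈ 8.7 V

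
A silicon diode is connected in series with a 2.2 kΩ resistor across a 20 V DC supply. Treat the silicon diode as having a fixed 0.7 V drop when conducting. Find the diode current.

KVL around the loop: 20 = V_D + I·R = 0.7 + I × 2.2 kΩ.
So I = (20 − 0.7) / 2.2 kΩ = 19.3 / 2.2 = 8.77 mA.

I ≈ 8.8 mA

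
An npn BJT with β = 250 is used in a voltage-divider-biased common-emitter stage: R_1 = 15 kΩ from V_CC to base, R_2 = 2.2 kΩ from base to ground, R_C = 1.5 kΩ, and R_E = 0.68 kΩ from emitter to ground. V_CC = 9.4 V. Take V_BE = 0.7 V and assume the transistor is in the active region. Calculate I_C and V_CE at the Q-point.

Thevenize the base divider: V_Th = V_CC·R_2/(R_1+R_2) = 9.4×2.2/17.2 = 1.2 V, R_Th = R_1‖R_2 = 1.92 kΩ.
Base-emitter loop: V_Th = I_B·R_Th + V_BE + (β+1)I_B·R_E, so I_B = (1.2 − 0.7) / (1.92 + 251×0.68) = 0.00291 mA.
I_C = β·I_B = 250×0.00291 = 0.728 mA, and I_E = (β+1)I_B = 0.731 mA.
V_CE = V_CC − I_C·R_C − I_E·R_E = 9.4 − 0.728×1.5 − 0.731×0.68 = 7.81 V.
V_CE = 7.81 V > 0.2 V confirms active-region operation.

I_C ≈ 0.73 mA, V_CE ≈ 7.8 V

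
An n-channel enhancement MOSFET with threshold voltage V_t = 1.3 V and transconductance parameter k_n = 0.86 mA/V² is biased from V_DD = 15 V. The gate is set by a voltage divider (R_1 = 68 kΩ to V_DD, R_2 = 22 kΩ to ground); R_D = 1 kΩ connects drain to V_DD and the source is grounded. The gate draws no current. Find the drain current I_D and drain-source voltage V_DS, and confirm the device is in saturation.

I_D ≈ 2.4 mA, V_DS ≈ 13 V

V_G = V_DD·R_2/(R_1+R_2) = 15×22/90 = 3.67 V. With the source grounded, V_GS = V_G = 3.67 V.
Assume saturation: I_D = (k_n/2)(V_GS − V_t)² = (0.86/2)×(3.67 − 1.3)² = 0.43×2.37² = 2.41 mA.
V_DS = V_DD − I_D·R_D = 15 − 2.41×1 = 12.6 V.
Saturation requires V_DS ≥ V_GS − V_t = 2.37 V; 12.6 ≥ 2.37 ✓.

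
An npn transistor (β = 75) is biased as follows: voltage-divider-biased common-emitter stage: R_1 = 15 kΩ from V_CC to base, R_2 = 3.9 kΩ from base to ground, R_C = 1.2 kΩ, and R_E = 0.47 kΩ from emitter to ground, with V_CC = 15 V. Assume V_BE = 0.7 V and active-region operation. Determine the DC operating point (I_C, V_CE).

Thevenize the base divider: V_Th = V_CC·R_2/(R_1+R_2) = 15×3.9/18.9 = 3.1 V, R_Th = R_1‖R_2 = 3.1 kΩ.
Base-emitter loop: V_Th = I_B·R_Th + V_BE + (β+1)I_B·R_E, so I_B = (3.1 − 0.7) / (3.1 + 76×0.47) = 0.0617 mA.
I_C = β·I_B = 75×0.0617 = 4.63 mA, and I_E = (β+1)I_B = 4.69 mA.
V_CE = V_CC − I_C·R_C − I_E·R_E = 15 − 4.63×1.2 − 4.69×0.47 = 7.24 V.
V_CE = 7.24 V > 0.2 V confirms active-region operation.

I_C ≈ 4.6 mA, V_CE ≈ 7.2 V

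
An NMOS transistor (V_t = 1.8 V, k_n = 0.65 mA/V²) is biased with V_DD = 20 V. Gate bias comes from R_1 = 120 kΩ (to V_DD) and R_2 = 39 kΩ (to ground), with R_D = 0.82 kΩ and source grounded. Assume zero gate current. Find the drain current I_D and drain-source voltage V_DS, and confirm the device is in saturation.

I_D ≈ 3.1 mA, V_DS ≈ 17 V

V_G = V_DD·R_2/(R_1+R_2) = 20×39/159 = 4.91 V. With the source grounded, V_GS = V_G = 4.91 V.
Assume saturation: I_D = (k_n/2)(V_GS − V_t)² = (0.65/2)×(4.91 − 1.8)² = 0.325×3.11² = 3.13 mA.
V_DS = V_DD − I_D·R_D = 20 − 3.13×0.82 = 17.4 V.
Saturation requires V_DS ≥ V_GS − V_t = 3.11 V; 17.4 ≥ 3.11 ✓.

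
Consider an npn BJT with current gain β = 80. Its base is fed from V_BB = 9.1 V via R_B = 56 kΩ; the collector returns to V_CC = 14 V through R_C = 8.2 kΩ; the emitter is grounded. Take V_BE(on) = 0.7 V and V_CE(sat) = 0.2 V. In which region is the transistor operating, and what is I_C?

Assume active: I_B = (9.1 − 0.7)/56 = 0.15 mA, giving I_C = β·I_B = 12 mA.
But then V_CE = 14 − 12×8.2 = -84.4 V < V_CE(sat) = 0.2 V — impossible in the active region.
So the transistor is saturated. With V_CE = 0.2 V, I_C = (V_CC − 0.2)/R_C = 13.8/8.2 = 1.68 mA.
Check: β·I_B = 12 mA > I_C = 1.68 mA, confirming saturation.

saturation; I_C ≈ 1.7 mA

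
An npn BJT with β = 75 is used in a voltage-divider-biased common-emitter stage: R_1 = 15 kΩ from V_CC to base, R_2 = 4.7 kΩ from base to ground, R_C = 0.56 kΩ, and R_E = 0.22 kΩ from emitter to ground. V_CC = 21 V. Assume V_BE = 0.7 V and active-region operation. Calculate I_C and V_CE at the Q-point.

I_C ≈ 16 mA, V_CE ≈ 8.5 V

Thevenize the base divider: V_Th = V_CC·R_2/(R_1+R_2) = 21×4.7/19.7 = 5.01 V, R_Th = R_1‖R_2 = 3.58 kΩ.
Base-emitter loop: V_Th = I_B·R_Th + V_BE + (β+1)I_B·R_E, so I_B = (5.01 − 0.7) / (3.58 + 76×0.22) = 0.212 mA.
I_C = β·I_B = 75×0.212 = 15.9 mA, and I_E = (β+1)I_B = 16.1 mA.
V_CE = V_CC − I_C·R_C − I_E·R_E = 21 − 15.9×0.56 − 16.1×0.22 = 8.53 V.
V_CE = 8.53 V > 0.2 V confirms active-region operation.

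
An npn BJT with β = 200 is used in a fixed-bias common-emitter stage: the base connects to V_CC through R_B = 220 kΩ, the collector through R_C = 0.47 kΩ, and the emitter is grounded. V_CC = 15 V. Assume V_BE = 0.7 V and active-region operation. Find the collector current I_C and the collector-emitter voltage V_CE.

Base loop: V_CC = I_B·R_B + V_BE, so I_B = (15 − 0.7)/220 kΩ = 0.065 mA.
In the active region I_C = β·I_B = 200 × 0.065 = 13 mA.
Collector loop: V_CE = V_CC − I_C·R_C = 15 − 13×0.47 = 8.89 V.
Since V_CE = 8.89 V > V_CE(sat) ≈ 0.2 V, the transistor is in the active region as assumed.

I_C ≈ 13 mA, V_CE ≈ 8.9 V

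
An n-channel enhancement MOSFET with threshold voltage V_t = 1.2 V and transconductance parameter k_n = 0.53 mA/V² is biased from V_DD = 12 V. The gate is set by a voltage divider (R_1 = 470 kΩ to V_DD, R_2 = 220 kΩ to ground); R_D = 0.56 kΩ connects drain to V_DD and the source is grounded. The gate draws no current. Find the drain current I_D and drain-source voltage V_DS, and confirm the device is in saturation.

I_D ≈ 1.8 mA, V_DS ≈ 11 V

V_G = V_DD·R_2/(R_1+R_2) = 12×220/690 = 3.83 V. With the source grounded, V_GS = V_G = 3.83 V.
Assume saturation: I_D = (k_n/2)(V_GS − V_t)² = (0.53/2)×(3.83 − 1.2)² = 0.265×2.63² = 1.83 mA.
V_DS = V_DD − I_D·R_D = 12 − 1.83×0.56 = 11 V.
Saturation requires V_DS ≥ V_GS − V_t = 2.63 V; 11 ≥ 2.63 ✓.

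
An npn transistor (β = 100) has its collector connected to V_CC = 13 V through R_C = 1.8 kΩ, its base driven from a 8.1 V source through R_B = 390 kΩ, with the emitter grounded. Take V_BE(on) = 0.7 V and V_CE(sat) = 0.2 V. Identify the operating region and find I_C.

active; I_C ≈ 1.9 mA

Assume active. Base-emitter loop: I_B = (V_BB − V_BE)/R_B = (8.1 − 0.7)/390 = 0.019 mA.
I_C = β·I_B = 100×0.019 = 1.9 mA.
V_CE = V_CC − I_C·R_C = 13 − 1.9×1.8 = 9.58 V > V_CE(sat), so the active-region assumption holds.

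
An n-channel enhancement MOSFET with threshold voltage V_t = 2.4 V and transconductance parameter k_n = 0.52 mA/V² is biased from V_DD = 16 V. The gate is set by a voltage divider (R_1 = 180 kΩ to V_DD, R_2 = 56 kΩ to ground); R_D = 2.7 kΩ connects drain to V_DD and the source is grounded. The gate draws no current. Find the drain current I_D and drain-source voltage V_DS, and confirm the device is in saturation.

I_D ≈ 0.51 mA, V_DS ≈ 15 V

V_G = V_DD·R_2/(R_1+R_2) = 16×56/236 = 3.8 V. With the source grounded, V_GS = V_G = 3.8 V.
Assume saturation: I_D = (k_n/2)(V_GS − V_t)² = (0.52/2)×(3.8 − 2.4)² = 0.26×1.4² = 0.507 mA.
V_DS = V_DD − I_D·R_D = 16 − 0.507×2.7 = 14.6 V.
Saturation requires V_DS ≥ V_GS − V_t = 1.4 V; 14.6 ≥ 1.4 ✓.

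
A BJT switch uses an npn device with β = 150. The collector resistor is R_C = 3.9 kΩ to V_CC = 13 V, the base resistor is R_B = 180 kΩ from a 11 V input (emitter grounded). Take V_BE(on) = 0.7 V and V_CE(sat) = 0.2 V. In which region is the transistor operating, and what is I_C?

saturation; I_C ≈ 3.3 mA

Assume active: I_B = (11 − 0.7)/180 = 0.0572 mA, giving I_C = β·I_B = 8.58 mA.
But then V_CE = 13 − 8.58×3.9 = -20.5 V < V_CE(sat) = 0.2 V — impossible in the active region.
So the transistor is saturated. With V_CE = 0.2 V, I_C = (V_CC − 0.2)/R_C = 12.8/3.9 = 3.28 mA.
Check: β·I_B = 8.58 mA > I_C = 3.28 mA, confirming saturation.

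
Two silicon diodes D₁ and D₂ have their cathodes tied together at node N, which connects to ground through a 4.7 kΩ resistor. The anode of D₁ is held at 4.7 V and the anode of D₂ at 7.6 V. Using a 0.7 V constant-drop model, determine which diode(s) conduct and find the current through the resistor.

Only D₂ conducts; I_R ≈ 1.5 mA

Assume both conduct. Then node N would need to be at both 4.7−0.7 = 4 V and 7.6−0.7 = 6.9 V, which is impossible.
Assume only D₂ conducts: V_N = 7.6 − 0.7 = 6.9 V, so I_R = 6.9/4.7 = 1.47 mA.
Check D₁: its anode-to-cathode voltage is 4.7 − 6.9 = -2.2 V < 0.7 V, so it is off. The assumption is consistent.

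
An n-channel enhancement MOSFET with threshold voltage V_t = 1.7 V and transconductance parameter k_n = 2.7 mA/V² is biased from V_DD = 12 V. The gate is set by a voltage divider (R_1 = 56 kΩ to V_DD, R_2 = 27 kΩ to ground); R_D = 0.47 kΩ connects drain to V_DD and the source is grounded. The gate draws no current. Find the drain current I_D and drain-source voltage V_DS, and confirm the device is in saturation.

V_G = V_DD·R_2/(R_1+R_2) = 12×27/83 = 3.9 V. With the source grounded, V_GS = V_G = 3.9 V.
Assume saturation: I_D = (k_n/2)(V_GS − V_t)² = (2.7/2)×(3.9 − 1.7)² = 1.35×2.2² = 6.56 mA.
V_DS = V_DD − I_D·R_D = 12 − 6.56×0.47 = 8.92 V.
Saturation requires V_DS ≥ V_GS − V_t = 2.2 V; 8.92 ≥ 2.2 ✓.

I_D ≈ 6.6 mA, V_DS ≈ 8.9 V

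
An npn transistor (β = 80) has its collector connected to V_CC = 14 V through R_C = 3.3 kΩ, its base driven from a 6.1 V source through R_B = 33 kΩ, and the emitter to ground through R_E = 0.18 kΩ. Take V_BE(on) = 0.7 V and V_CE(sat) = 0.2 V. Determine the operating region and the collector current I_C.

Assume active: I_B = (6.1 − 0.7)/(33 + 81×0.18) = 0.113 mA, I_C = β·I_B = 9.08 mA.
Then V_CE = 14 − 9.08×3.3 − 9.19×0.18 = -17.6 V < 0.2 V — the active assumption fails.
Re-solve with V_CE = 0.2 V. KCL at the emitter: V_E/R_E = (V_BB−0.7−V_E)/R_B + (V_CC−0.2−V_E)/R_C, giving V_E = 0.738 V.
I_C = (V_CC − 0.2 − V_E)/R_C = (13.8 − 0.738)/3.3 = 3.96 mA.
Check: I_B = (5.4 − 0.738)/33 = 0.141 mA, and β·I_B = 11.3 mA > I_C, confirming saturation.

saturation; I_C ≈ 4 mA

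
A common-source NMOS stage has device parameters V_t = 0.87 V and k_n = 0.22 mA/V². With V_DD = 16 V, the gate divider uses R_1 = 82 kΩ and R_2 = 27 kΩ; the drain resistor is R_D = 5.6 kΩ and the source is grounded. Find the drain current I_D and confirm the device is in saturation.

V_G = V_DD·R_2/(R_1+R_2) = 16×27/109 = 3.96 V. With the source grounded, V_GS = V_G = 3.96 V.
Assume saturation: I_D = (k_n/2)(V_GS − V_t)² = (0.22/2)×(3.96 − 0.87)² = 0.11×3.09² = 1.05 mA.
V_DS = V_DD − I_D·R_D = 16 − 1.05×5.6 = 10.1 V.
Saturation requires V_DS ≥ V_GS − V_t = 3.09 V; 10.1 ≥ 3.09 ✓.

I_D ≈ 1.1 mA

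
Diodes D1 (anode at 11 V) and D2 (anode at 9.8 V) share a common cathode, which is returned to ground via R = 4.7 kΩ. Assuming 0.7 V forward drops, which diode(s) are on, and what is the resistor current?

Assume both conduct. Then node N would need to be at both 11−0.7 = 10.3 V and 9.8−0.7 = 9.1 V, which is impossible.
Assume only D1 conducts: V_N = 11 − 0.7 = 10.3 V, so I_R = 10.3/4.7 = 2.19 mA.
Check D2: its anode-to-cathode voltage is 9.8 − 10.3 = -0.5 V < 0.7 V, so it is off. The assumption is consistent.

Only D1 conducts; I_R ≈ 2.2 mA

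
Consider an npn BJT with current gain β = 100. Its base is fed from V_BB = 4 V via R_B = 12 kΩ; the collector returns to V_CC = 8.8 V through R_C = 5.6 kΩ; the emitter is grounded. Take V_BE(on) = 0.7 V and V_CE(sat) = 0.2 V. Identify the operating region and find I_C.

Assume active: I_B = (4 − 0.7)/12 = 0.275 mA, giving I_C = β·I_B = 27.5 mA.
But then V_CE = 8.8 − 27.5×5.6 = -145 V < V_CE(sat) = 0.2 V — impossible in the active region.
So the transistor is saturated. With V_CE = 0.2 V, I_C = (V_CC − 0.2)/R_C = 8.6/5.6 = 1.54 mA.
Check: β·I_B = 27.5 mA > I_C = 1.54 mA, confirming saturation.

saturation; I_C ≈ 1.5 mA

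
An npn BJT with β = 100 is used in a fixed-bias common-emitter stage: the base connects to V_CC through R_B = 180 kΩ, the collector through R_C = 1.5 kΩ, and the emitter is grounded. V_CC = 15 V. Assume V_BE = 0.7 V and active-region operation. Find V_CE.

V_CE ≈ 3.1 V

Base loop: V_CC = I_B·R_B + V_BE, so I_B = (15 − 0.7)/180 kΩ = 0.0794 mA.
In the active region I_C = β·I_B = 100 × 0.0794 = 7.94 mA.
Collector loop: V_CE = V_CC − I_C·R_C = 15 − 7.94×1.5 = 3.08 V.
Since V_CE = 3.08 V > V_CE(sat) ≈ 0.2 V, the transistor is in the active region as assumed.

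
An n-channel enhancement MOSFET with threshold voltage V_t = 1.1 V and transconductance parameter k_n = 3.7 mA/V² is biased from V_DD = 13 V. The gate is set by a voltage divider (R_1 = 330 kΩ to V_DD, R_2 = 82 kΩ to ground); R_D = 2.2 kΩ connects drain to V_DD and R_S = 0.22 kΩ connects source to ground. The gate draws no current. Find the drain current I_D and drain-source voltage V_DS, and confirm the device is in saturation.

I_D ≈ 2 mA, V_DS ≈ 8.1 V

V_G = V_DD·R_2/(R_1+R_2) = 13×82/412 = 2.59 V.
Assume saturation: I_D = (k_n/2)(V_GS − V_t)² with V_GS = V_G − I_D·R_S = 2.59 − 0.22·I_D.
Substituting gives 0.0895·I_D² − 2.21·I_D + 4.09 = 0, with roots I_D = 2.02 or 22.7 mA.
The root I_D = 22.7 mA gives V_GS = -2.4 V ≤ V_t, so take I_D = 2.02 mA.
Then V_GS = 2.14 V and V_DS = V_DD − I_D(R_D+R_S) = 13 − 2.02×2.42 = 8.12 V.
Saturation requires V_DS ≥ V_GS − V_t = 1.04 V; 8.12 ≥ 1.04 ✓.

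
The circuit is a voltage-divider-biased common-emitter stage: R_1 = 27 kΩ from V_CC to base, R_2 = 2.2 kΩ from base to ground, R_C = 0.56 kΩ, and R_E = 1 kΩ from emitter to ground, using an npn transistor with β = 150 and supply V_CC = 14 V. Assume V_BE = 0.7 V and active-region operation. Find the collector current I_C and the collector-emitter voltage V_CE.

I_C ≈ 0.35 mA, V_CE ≈ 13 V

Thevenize the base divider: V_Th = V_CC·R_2/(R_1+R_2) = 14×2.2/29.2 = 1.05 V, R_Th = R_1‖R_2 = 2.03 kΩ.
Base-emitter loop: V_Th = I_B·R_Th + V_BE + (β+1)I_B·R_E, so I_B = (1.05 − 0.7) / (2.03 + 151×1) = 0.00232 mA.
I_C = β·I_B = 150×0.00232 = 0.348 mA, and I_E = (β+1)I_B = 0.35 mA.
V_CE = V_CC − I_C·R_C − I_E·R_E = 14 − 0.348×0.56 − 0.35×1 = 13.5 V.
V_CE = 13.5 V > 0.2 V confirms active-region operation.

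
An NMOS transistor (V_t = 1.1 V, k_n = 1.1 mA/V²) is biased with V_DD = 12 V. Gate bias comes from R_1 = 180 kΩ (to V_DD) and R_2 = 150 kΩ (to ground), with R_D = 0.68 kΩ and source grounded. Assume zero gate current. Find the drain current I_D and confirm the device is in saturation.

I_D ≈ 10 mA

V_G = V_DD·R_2/(R_1+R_2) = 12×150/330 = 5.45 V. With the source grounded, V_GS = V_G = 5.45 V.
Assume saturation: I_D = (k_n/2)(V_GS − V_t)² = (1.1/2)×(5.45 − 1.1)² = 0.55×4.35² = 10.4 mA.
V_DS = V_DD − I_D·R_D = 12 − 10.4×0.68 = 4.91 V.
Saturation requires V_DS ≥ V_GS − V_t = 4.35 V; 4.91 ≥ 4.35 ✓.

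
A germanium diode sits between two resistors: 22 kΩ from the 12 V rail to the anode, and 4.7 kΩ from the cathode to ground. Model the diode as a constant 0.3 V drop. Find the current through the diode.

The two resistors are in series with the diode, so KVL gives 12 = I·22 + 0.3 + I·4.7.
I = (12 − 0.3) / (22 + 4.7) kΩ = 11.7 / 26.7 = 0.438 mA.

I ≈ 0.44 mA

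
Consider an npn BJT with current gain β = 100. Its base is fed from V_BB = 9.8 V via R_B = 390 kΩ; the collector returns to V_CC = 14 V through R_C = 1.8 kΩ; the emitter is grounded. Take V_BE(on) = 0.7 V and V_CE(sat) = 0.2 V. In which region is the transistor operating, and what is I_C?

active; I_C ≈ 2.3 mA

Assume active. Base-emitter loop: I_B = (V_BB − V_BE)/R_B = (9.8 − 0.7)/390 = 0.0233 mA.
I_C = β·I_B = 100×0.0233 = 2.33 mA.
V_CE = V_CC − I_C·R_C = 14 − 2.33×1.8 = 9.8 V > V_CE(sat), so the active-region assumption holds.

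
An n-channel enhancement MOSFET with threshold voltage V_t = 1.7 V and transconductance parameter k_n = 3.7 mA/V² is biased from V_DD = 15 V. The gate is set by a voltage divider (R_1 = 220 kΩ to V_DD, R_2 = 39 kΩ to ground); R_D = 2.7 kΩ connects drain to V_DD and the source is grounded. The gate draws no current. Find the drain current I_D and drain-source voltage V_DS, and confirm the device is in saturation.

I_D ≈ 0.58 mA, V_DS ≈ 13 V

V_G = V_DD·R_2/(R_1+R_2) = 15×39/259 = 2.26 V. With the source grounded, V_GS = V_G = 2.26 V.
Assume saturation: I_D = (k_n/2)(V_GS − V_t)² = (3.7/2)×(2.26 − 1.7)² = 1.85×0.559² = 0.577 mA.
V_DS = V_DD − I_D·R_D = 15 − 0.577×2.7 = 13.4 V.
Saturation requires V_DS ≥ V_GS − V_t = 0.559 V; 13.4 ≥ 0.559 ✓.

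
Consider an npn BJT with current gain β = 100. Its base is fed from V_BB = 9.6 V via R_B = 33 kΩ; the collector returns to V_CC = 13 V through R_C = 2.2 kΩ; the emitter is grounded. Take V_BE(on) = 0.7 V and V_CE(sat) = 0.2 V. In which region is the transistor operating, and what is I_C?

saturation; I_C ≈ 5.8 mA

Assume active: I_B = (9.6 − 0.7)/33 = 0.27 mA, giving I_C = β·I_B = 27 mA.
But then V_CE = 13 − 27×2.2 = -46.3 V < V_CE(sat) = 0.2 V — impossible in the active region.
So the transistor is saturated. With V_CE = 0.2 V, I_C = (V_CC − 0.2)/R_C = 12.8/2.2 = 5.82 mA.
Check: β·I_B = 27 mA > I_C = 5.82 mA, confirming saturation.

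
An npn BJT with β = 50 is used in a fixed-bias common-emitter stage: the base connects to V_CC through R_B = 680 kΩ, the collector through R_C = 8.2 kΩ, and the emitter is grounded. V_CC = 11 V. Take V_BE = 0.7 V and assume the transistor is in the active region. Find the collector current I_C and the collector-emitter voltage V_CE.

Base loop: V_CC = I_B·R_B + V_BE, so I_B = (11 − 0.7)/680 kΩ = 0.0151 mA.
In the active region I_C = β·I_B = 50 × 0.0151 = 0.757 mA.
Collector loop: V_CE = V_CC − I_C·R_C = 11 − 0.757×8.2 = 4.79 V.
Since V_CE = 4.79 V > V_CE(sat) ≈ 0.2 V, the transistor is in the active region as assumed.

I_C ≈ 0.76 mA, V_CE ≈ 4.8 V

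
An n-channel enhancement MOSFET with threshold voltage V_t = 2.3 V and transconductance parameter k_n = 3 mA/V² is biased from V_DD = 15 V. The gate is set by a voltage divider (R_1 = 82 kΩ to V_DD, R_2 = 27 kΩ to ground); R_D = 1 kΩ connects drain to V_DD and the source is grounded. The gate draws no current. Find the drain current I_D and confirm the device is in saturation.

I_D ≈ 3 mA

V_G = V_DD·R_2/(R_1+R_2) = 15×27/109 = 3.72 V. With the source grounded, V_GS = V_G = 3.72 V.
Assume saturation: I_D = (k_n/2)(V_GS − V_t)² = (3/2)×(3.72 − 2.3)² = 1.5×1.42² = 3.01 mA.
V_DS = V_DD − I_D·R_D = 15 − 3.01×1 = 12 V.
Saturation requires V_DS ≥ V_GS − V_t = 1.42 V; 12 ≥ 1.42 ✓.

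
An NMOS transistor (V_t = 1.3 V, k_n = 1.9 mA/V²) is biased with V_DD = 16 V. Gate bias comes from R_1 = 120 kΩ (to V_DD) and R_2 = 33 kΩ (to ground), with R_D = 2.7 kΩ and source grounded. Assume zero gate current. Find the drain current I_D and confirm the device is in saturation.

I_D ≈ 4.4 mA

V_G = V_DD·R_2/(R_1+R_2) = 16×33/153 = 3.45 V. With the source grounded, V_GS = V_G = 3.45 V.
Assume saturation: I_D = (k_n/2)(V_GS − V_t)² = (1.9/2)×(3.45 − 1.3)² = 0.95×2.15² = 4.4 mA.
V_DS = V_DD − I_D·R_D = 16 − 4.4×2.7 = 4.13 V.
Saturation requires V_DS ≥ V_GS − V_t = 2.15 V; 4.13 ≥ 2.15 ✓.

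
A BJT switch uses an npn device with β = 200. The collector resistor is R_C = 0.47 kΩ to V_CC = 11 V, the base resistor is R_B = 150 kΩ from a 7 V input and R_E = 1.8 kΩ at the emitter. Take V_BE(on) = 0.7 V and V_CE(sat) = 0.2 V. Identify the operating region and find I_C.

active; I_C ≈ 2.5 mA

Assume active. Base-emitter loop: I_B = (V_BB − V_BE)/(R_B + (β+1)R_E) = (7 − 0.7)/(150 + 201×1.8) = 0.0123 mA.
I_C = β·I_B = 200×0.0123 = 2.46 mA.
V_CE = V_CC − I_C·R_C − I_E·R_E = 11 − 2.46×0.47 − 2.47×1.8 = 5.39 V > V_CE(sat), so the active-region assumption holds.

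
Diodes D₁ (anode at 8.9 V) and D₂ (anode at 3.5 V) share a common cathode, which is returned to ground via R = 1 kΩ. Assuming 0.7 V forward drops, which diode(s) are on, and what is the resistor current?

Assume both conduct. Then node N would need to be at both 8.9−0.7 = 8.2 V and 3.5−0.7 = 2.8 V, which is impossible.
Assume only D₁ conducts: V_N = 8.9 − 0.7 = 8.2 V, so I_R = 8.2/1 = 8.2 mA.
Check D₂: its anode-to-cathode voltage is 3.5 − 8.2 = -4.7 V < 0.7 V, so it is off. The assumption is consistent.

Only D₁ conducts; I_R ≈ 8.2 mA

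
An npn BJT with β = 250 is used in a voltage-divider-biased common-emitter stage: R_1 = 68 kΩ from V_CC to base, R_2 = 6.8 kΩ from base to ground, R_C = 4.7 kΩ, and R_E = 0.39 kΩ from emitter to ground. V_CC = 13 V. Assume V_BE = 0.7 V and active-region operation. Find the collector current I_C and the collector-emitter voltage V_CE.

Thevenize the base divider: V_Th = V_CC·R_2/(R_1+R_2) = 13×6.8/74.8 = 1.18 V, R_Th = R_1‖R_2 = 6.18 kΩ.
Base-emitter loop: V_Th = I_B·R_Th + V_BE + (β+1)I_B·R_E, so I_B = (1.18 − 0.7) / (6.18 + 251×0.39) = 0.00463 mA.
I_C = β·I_B = 250×0.00463 = 1.16 mA, and I_E = (β+1)I_B = 1.16 mA.
V_CE = V_CC − I_C·R_C − I_E·R_E = 13 − 1.16×4.7 − 1.16×0.39 = 7.11 V.
V_CE = 7.11 V > 0.2 V confirms active-region operation.

I_C ≈ 1.2 mA, V_CE ≈ 7.1 V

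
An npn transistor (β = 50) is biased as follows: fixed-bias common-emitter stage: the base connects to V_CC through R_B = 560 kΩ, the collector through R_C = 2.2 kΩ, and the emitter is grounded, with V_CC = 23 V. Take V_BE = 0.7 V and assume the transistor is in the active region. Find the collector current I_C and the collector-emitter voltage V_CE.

I_C ≈ 2 mA, V_CE ≈ 19 V

Base loop: V_CC = I_B·R_B + V_BE, so I_B = (23 − 0.7)/560 kΩ = 0.0398 mA.
In the active region I_C = β·I_B = 50 × 0.0398 = 1.99 mA.
Collector loop: V_CE = V_CC − I_C·R_C = 23 − 1.99×2.2 = 18.6 V.
Since V_CE = 18.6 V > V_CE(sat) ≈ 0.2 V, the transistor is in the active region as assumed.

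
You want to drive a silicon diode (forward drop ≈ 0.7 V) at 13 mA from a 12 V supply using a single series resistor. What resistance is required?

R ≈ 0.87 kΩ

The resistor drops V_S − V_D = 12 − 0.7 = 11.3 V at 13 mA.
R = 11.3 V / 13 mA = 0.869 kΩ.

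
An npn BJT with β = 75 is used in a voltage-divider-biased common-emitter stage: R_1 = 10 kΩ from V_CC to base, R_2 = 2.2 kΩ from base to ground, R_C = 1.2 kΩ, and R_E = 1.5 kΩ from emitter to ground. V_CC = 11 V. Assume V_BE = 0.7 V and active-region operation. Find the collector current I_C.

I_C ≈ 0.83 mA

Thevenize the base divider: V_Th = V_CC·R_2/(R_1+R_2) = 11×2.2/12.2 = 1.98 V, R_Th = R_1‖R_2 = 1.8 kΩ.
Base-emitter loop: V_Th = I_B·R_Th + V_BE + (β+1)I_B·R_E, so I_B = (1.98 − 0.7) / (1.8 + 76×1.5) = 0.0111 mA.
I_C = β·I_B = 75×0.0111 = 0.831 mA, and I_E = (β+1)I_B = 0.842 mA.
V_CE = V_CC − I_C·R_C − I_E·R_E = 11 − 0.831×1.2 − 0.842×1.5 = 8.74 V.
V_CE = 8.74 V > 0.2 V confirms active-region operation.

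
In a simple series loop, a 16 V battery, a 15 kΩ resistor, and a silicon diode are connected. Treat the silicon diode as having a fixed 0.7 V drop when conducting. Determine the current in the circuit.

KVL around the loop: 16 = V_D + I·R = 0.7 + I × 15 kΩ.
So I = (16 − 0.7) / 15 kΩ = 15.3 / 15 = 1.02 mA.

I ≈ 1 mA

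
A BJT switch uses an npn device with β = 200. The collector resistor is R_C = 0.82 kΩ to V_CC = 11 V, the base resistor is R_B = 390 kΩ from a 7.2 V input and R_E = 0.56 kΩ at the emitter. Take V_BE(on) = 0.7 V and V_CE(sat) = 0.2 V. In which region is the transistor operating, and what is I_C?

Assume active. Base-emitter loop: I_B = (V_BB − V_BE)/(R_B + (β+1)R_E) = (7.2 − 0.7)/(390 + 201×0.56) = 0.0129 mA.
I_C = β·I_B = 200×0.0129 = 2.59 mA.
V_CE = V_CC − I_C·R_C − I_E·R_E = 11 − 2.59×0.82 − 2.6×0.56 = 7.42 V > V_CE(sat), so the active-region assumption holds.

active; I_C ≈ 2.6 mA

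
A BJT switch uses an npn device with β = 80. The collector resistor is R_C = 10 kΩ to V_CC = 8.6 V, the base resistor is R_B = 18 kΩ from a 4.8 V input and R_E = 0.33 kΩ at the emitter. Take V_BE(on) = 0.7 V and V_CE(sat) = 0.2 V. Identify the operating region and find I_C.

saturation; I_C ≈ 0.81 mA

Assume active: I_B = (4.8 − 0.7)/(18 + 81×0.33) = 0.0917 mA, I_C = β·I_B = 7.33 mA.
Then V_CE = 8.6 − 7.33×10 − 7.42×0.33 = -67.2 V < 0.2 V — the active assumption fails.
Re-solve with V_CE = 0.2 V. KCL at the emitter: V_E/R_E = (V_BB−0.7−V_E)/R_B + (V_CC−0.2−V_E)/R_C, giving V_E = 0.335 V.
I_C = (V_CC − 0.2 − V_E)/R_C = (8.4 − 0.335)/10 = 0.806 mA.
Check: I_B = (4.1 − 0.335)/18 = 0.209 mA, and β·I_B = 16.7 mA > I_C, confirming saturation.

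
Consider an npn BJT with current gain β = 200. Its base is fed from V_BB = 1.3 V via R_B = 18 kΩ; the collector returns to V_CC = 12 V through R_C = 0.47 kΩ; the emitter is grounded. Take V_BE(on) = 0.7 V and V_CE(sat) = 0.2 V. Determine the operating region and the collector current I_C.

Assume active. Base-emitter loop: I_B = (V_BB − V_BE)/R_B = (1.3 − 0.7)/18 = 0.0333 mA.
I_C = β·I_B = 200×0.0333 = 6.67 mA.
V_CE = V_CC − I_C·R_C = 12 − 6.67×0.47 = 8.87 V > V_CE(sat), so the active-region assumption holds.

active; I_C ≈ 6.7 mA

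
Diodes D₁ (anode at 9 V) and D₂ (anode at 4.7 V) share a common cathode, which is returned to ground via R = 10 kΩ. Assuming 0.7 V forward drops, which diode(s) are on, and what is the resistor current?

Only D₁ conducts; I_R ≈ 0.83 mA

Assume both conduct. Then node N would need to be at both 9−0.7 = 8.3 V and 4.7−0.7 = 4 V, which is impossible.
Assume only D₁ conducts: V_N = 9 − 0.7 = 8.3 V, so I_R = 8.3/10 = 0.83 mA.
Check D₂: its anode-to-cathode voltage is 4.7 − 8.3 = -3.6 V < 0.7 V, so it is off. The assumption is consistent.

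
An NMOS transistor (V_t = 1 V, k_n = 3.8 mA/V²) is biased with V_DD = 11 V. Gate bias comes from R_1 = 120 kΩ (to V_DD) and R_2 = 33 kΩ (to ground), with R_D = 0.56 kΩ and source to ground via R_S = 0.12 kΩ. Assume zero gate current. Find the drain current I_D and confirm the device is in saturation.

V_G = V_DD·R_2/(R_1+R_2) = 11×33/153 = 2.37 V.
Assume saturation: I_D = (k_n/2)(V_GS − V_t)² with V_GS = V_G − I_D·R_S = 2.37 − 0.12·I_D.
Substituting gives 0.0274·I_D² − 1.63·I_D + 3.58 = 0, with roots I_D = 2.29 or 57.1 mA.
The root I_D = 57.1 mA gives V_GS = -4.48 V ≤ V_t, so take I_D = 2.29 mA.
Then V_GS = 2.1 V and V_DS = V_DD − I_D(R_D+R_S) = 11 − 2.29×0.68 = 9.44 V.
Saturation requires V_DS ≥ V_GS − V_t = 1.1 V; 9.44 ≥ 1.1 ✓.

I_D ≈ 2.3 mA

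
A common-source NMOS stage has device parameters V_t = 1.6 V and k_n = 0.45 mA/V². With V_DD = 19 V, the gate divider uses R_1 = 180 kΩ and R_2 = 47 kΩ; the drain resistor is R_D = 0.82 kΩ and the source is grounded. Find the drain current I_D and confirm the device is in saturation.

I_D ≈ 1.2 mA

V_G = V_DD·R_2/(R_1+R_2) = 19×47/227 = 3.93 V. With the source grounded, V_GS = V_G = 3.93 V.
Assume saturation: I_D = (k_n/2)(V_GS − V_t)² = (0.45/2)×(3.93 − 1.6)² = 0.225×2.33² = 1.23 mA.
V_DS = V_DD − I_D·R_D = 19 − 1.23×0.82 = 18 V.
Saturation requires V_DS ≥ V_GS − V_t = 2.33 V; 18 ≥ 2.33 ✓.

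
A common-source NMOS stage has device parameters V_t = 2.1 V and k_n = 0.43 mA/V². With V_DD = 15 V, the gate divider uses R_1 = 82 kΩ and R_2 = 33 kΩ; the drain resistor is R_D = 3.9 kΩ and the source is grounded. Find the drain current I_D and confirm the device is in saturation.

I_D ≈ 1 mA

V_G = V_DD·R_2/(R_1+R_2) = 15×33/115 = 4.3 V. With the source grounded, V_GS = V_G = 4.3 V.
Assume saturation: I_D = (k_n/2)(V_GS − V_t)² = (0.43/2)×(4.3 − 2.1)² = 0.215×2.2² = 1.04 mA.
V_DS = V_DD − I_D·R_D = 15 − 1.04×3.9 = 10.9 V.
Saturation requires V_DS ≥ V_GS − V_t = 2.2 V; 10.9 ≥ 2.2 ✓.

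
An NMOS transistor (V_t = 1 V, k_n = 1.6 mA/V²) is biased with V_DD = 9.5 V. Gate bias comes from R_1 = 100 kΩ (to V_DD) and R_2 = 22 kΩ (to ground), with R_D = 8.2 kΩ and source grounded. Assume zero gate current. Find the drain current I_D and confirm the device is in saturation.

I_D ≈ 0.41 mA

V_G = V_DD·R_2/(R_1+R_2) = 9.5×22/122 = 1.71 V. With the source grounded, V_GS = V_G = 1.71 V.
Assume saturation: I_D = (k_n/2)(V_GS − V_t)² = (1.6/2)×(1.71 − 1)² = 0.8×0.713² = 0.407 mA.
V_DS = V_DD − I_D·R_D = 9.5 − 0.407×8.2 = 6.16 V.
Saturation requires V_DS ≥ V_GS − V_t = 0.713 V; 6.16 ≥ 0.713 ✓.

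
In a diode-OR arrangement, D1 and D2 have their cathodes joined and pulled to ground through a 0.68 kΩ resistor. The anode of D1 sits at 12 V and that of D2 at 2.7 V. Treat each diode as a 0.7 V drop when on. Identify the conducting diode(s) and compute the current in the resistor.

Assume both conduct. Then node N would need to be at both 12−0.7 = 11.3 V and 2.7−0.7 = 2 V, which is impossible.
Assume only D1 conducts: V_N = 12 − 0.7 = 11.3 V, so I_R = 11.3/0.68 = 16.6 mA.
Check D2: its anode-to-cathode voltage is 2.7 − 11.3 = -8.6 V < 0.7 V, so it is off. The assumption is consistent.

Only D1 conducts; I_R ≈ 17 mA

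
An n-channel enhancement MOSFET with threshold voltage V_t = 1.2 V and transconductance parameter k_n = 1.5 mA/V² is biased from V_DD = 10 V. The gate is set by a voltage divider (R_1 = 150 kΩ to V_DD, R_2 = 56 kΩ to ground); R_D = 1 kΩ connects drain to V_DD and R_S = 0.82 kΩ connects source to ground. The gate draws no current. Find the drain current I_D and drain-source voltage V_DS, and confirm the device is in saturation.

V_G = V_DD·R_2/(R_1+R_2) = 10×56/206 = 2.72 V.
Assume saturation: I_D = (k_n/2)(V_GS − V_t)² with V_GS = V_G − I_D·R_S = 2.72 − 0.82·I_D.
Substituting gives 0.504·I_D² − 2.87·I_D + 1.73 = 0, with roots I_D = 0.686 or 5 mA.
The root I_D = 5 mA gives V_GS = -1.38 V ≤ V_t, so take I_D = 0.686 mA.
Then V_GS = 2.16 V and V_DS = V_DD − I_D(R_D+R_S) = 10 − 0.686×1.82 = 8.75 V.
Saturation requires V_DS ≥ V_GS − V_t = 0.956 V; 8.75 ≥ 0.956 ✓.

I_D ≈ 0.69 mA, V_DS ≈ 8.8 V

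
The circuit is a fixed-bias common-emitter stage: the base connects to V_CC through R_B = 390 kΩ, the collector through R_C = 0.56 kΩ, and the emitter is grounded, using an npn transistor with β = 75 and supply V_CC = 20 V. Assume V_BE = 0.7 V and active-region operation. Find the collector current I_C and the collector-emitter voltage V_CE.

I_C ≈ 3.7 mA, V_CE ≈ 18 V

Base loop: V_CC = I_B·R_B + V_BE, so I_B = (20 − 0.7)/390 kΩ = 0.0495 mA.
In the active region I_C = β·I_B = 75 × 0.0495 = 3.71 mA.
Collector loop: V_CE = V_CC − I_C·R_C = 20 − 3.71×0.56 = 17.9 V.
Since V_CE = 17.9 V > V_CE(sat) ≈ 0.2 V, the transistor is in the active region as assumed.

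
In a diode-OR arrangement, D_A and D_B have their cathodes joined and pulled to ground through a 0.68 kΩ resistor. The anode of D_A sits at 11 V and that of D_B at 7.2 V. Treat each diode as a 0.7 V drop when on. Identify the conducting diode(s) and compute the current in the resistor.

Assume both conduct. Then node N would need to be at both 11−0.7 = 10.3 V and 7.2−0.7 = 6.5 V, which is impossible.
Assume only D_A conducts: V_N = 11 − 0.7 = 10.3 V, so I_R = 10.3/0.68 = 15.1 mA.
Check D_B: its anode-to-cathode voltage is 7.2 − 10.3 = -3.1 V < 0.7 V, so it is off. The assumption is consistent.

Only D_A conducts; I_R ≈ 15 mA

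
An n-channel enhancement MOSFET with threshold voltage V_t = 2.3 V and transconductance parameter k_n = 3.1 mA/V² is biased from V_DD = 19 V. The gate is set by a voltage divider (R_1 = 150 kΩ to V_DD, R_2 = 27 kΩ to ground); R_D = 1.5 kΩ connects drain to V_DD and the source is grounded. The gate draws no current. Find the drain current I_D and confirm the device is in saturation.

I_D ≈ 0.55 mA

V_G = V_DD·R_2/(R_1+R_2) = 19×27/177 = 2.9 V. With the source grounded, V_GS = V_G = 2.9 V.
Assume saturation: I_D = (k_n/2)(V_GS − V_t)² = (3.1/2)×(2.9 − 2.3)² = 1.55×0.598² = 0.555 mA.
V_DS = V_DD − I_D·R_D = 19 − 0.555×1.5 = 18.2 V.
Saturation requires V_DS ≥ V_GS − V_t = 0.598 V; 18.2 ≥ 0.598 ✓.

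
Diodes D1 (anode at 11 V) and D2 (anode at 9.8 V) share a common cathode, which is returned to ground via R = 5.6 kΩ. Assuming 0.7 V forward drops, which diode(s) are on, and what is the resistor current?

Only D1 conducts; I_R ≈ 1.8 mA

Assume both conduct. Then node N would need to be at both 11−0.7 = 10.3 V and 9.8−0.7 = 9.1 V, which is impossible.
Assume only D1 conducts: V_N = 11 − 0.7 = 10.3 V, so I_R = 10.3/5.6 = 1.84 mA.
Check D2: its anode-to-cathode voltage is 9.8 − 10.3 = -0.5 V < 0.7 V, so it is off. The assumption is consistent.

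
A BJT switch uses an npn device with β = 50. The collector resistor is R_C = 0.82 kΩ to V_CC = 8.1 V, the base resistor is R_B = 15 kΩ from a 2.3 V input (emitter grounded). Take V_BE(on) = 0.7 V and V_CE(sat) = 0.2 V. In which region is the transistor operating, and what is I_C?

Assume active. Base-emitter loop: I_B = (V_BB − V_BE)/R_B = (2.3 − 0.7)/15 = 0.107 mA.
I_C = β·I_B = 50×0.107 = 5.33 mA.
V_CE = V_CC − I_C·R_C = 8.1 − 5.33×0.82 = 3.73 V > V_CE(sat), so the active-region assumption holds.

active; I_C ≈ 5.3 mA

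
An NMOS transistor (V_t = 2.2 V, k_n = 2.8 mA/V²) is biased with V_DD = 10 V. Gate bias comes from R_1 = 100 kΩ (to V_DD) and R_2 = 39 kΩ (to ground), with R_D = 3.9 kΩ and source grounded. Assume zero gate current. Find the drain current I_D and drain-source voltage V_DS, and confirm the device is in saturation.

I_D ≈ 0.51 mA, V_DS ≈ 8 V

V_G = V_DD·R_2/(R_1+R_2) = 10×39/139 = 2.81 V. With the source grounded, V_GS = V_G = 2.81 V.
Assume saturation: I_D = (k_n/2)(V_GS − V_t)² = (2.8/2)×(2.81 − 2.2)² = 1.4×0.606² = 0.514 mA.
V_DS = V_DD − I_D·R_D = 10 − 0.514×3.9 = 8 V.
Saturation requires V_DS ≥ V_GS − V_t = 0.606 V; 8 ≥ 0.606 ✓.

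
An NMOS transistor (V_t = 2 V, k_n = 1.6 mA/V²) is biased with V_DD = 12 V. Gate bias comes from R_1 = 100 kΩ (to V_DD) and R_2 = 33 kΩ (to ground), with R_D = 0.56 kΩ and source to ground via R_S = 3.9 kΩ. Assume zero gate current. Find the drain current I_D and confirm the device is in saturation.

V_G = V_DD·R_2/(R_1+R_2) = 12×33/133 = 2.98 V.
Assume saturation: I_D = (k_n/2)(V_GS − V_t)² with V_GS = V_G − I_D·R_S = 2.98 − 3.9·I_D.
Substituting gives 12.2·I_D² − 7.1·I_D + 0.764 = 0, with roots I_D = 0.142 or 0.441 mA.
The root I_D = 0.441 mA gives V_GS = 1.26 V ≤ V_t, so take I_D = 0.142 mA.
Then V_GS = 2.42 V and V_DS = V_DD − I_D(R_D+R_S) = 12 − 0.142×4.46 = 11.4 V.
Saturation requires V_DS ≥ V_GS − V_t = 0.422 V; 11.4 ≥ 0.422 ✓.

I_D ≈ 0.14 mA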